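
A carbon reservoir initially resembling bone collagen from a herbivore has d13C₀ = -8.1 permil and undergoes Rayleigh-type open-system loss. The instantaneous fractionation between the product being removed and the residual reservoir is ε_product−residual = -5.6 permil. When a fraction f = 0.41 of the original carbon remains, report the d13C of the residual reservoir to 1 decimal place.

-3.1 permil

Rayleigh residual: δ_res = (δ₀ + 1000)·f^(α−1) − 1000
α = ε/1000 + 1 = 0.99440, so α − 1 = -0.00560
f^(α−1) = 0.41^(-0.00560) = 1.005005
δ_res = (-8.1 + 1000) × 1.005005 − 1000 = 996.865 − 1000 = -3.14 permil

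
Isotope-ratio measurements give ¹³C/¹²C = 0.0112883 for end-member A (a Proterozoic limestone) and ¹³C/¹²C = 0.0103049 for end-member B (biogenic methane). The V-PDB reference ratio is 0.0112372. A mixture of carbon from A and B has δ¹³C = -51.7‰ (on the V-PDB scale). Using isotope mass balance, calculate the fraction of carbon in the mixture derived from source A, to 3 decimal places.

δ_A = (0.0112883/0.0112372 − 1)×1000 = (1.004547 − 1)×1000 = 4.547‰
δ_B = (0.0103049/0.0112372 − 1)×1000 = (0.917034 − 1)×1000 = -82.966‰
f_A = (δ_mix − δ_B)/(δ_A − δ_B) = (-51.7 − (-82.966))/(4.547 − (-82.966))
f_A = 31.266 / 87.513 = 0.3573

0.357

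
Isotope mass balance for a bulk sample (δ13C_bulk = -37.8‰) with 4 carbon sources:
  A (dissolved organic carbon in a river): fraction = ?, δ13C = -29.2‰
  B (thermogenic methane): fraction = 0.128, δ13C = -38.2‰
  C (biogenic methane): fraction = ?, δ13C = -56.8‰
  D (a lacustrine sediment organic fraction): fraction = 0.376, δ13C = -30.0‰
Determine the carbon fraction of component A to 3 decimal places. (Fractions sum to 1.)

0.237

Let f_A and f_C be the unknown fractions; fractions sum to 1 so f_A + f_C = 0.496.
Mass balance: Σ fᵢ·δᵢ = δ_bulk ⇒ f_A·(-29.2) + f_C·(-56.8) = -37.8 − (-16.170) = -21.630
Substitute f_C = 0.496 − f_A:
f_A·(-29.2 − -56.8) = -21.630 − 0.496×(-56.8) = 6.542
f_A = 6.542 / 27.6 = 0.2370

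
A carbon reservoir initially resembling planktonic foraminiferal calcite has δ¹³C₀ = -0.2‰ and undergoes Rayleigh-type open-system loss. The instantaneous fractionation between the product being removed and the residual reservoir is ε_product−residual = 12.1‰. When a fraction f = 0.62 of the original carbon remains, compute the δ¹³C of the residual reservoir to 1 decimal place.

-6.0‰

Rayleigh residual: δ_res = (δ₀ + 1000)·f^(α−1) − 1000
α = ε/1000 + 1 = 1.01210, so α − 1 = 0.01210
f^(α−1) = 0.62^(0.01210) = 0.994232
δ_res = (-0.2 + 1000) × 0.994232 − 1000 = 994.034 − 1000 = -5.97‰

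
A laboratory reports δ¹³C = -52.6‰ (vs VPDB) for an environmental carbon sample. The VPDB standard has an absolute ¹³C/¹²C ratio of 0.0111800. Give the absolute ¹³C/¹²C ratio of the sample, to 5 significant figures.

0.010592

R_sample = R_standard × (δ¹³C/1000 + 1)
R_sample = 0.0111800 × (-52.6/1000 + 1) = 0.0111800 × 0.947400
R_sample = 0.0105919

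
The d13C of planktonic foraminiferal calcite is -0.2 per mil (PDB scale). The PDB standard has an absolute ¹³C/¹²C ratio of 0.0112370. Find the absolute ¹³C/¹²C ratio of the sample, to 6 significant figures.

R_sample = R_standard × (d13C/1000 + 1)
R_sample = 0.0112370 × (-0.2/1000 + 1) = 0.0112370 × 0.999800
R_sample = 0.0112348

0.0112348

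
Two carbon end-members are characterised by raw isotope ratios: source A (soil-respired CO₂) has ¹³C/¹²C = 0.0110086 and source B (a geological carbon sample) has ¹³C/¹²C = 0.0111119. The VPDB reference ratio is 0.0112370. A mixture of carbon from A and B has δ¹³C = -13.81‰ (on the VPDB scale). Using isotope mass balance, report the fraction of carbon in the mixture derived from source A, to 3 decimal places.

δ_A = (0.0110086/0.0112370 − 1)×1000 = (0.979674 − 1)×1000 = -20.326‰
δ_B = (0.0111119/0.0112370 − 1)×1000 = (0.988867 − 1)×1000 = -11.133‰
f_A = (δ_mix − δ_B)/(δ_A − δ_B) = (-13.81 − (-11.133))/(-20.326 − (-11.133))
f_A = -2.677 / -9.193 = 0.2912

0.291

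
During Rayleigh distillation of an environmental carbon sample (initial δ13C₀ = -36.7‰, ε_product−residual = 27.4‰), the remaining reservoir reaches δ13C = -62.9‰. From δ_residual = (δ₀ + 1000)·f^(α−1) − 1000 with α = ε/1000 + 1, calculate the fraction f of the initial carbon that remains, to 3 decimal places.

α − 1 = ε/1000 = 0.0274
(δ_res + 1000)/(δ₀ + 1000) = (-62.9 + 1000)/(-36.7 + 1000) = 937.1/963.3 = 0.972802
f = 0.972802^(1/0.0274) = exp(ln(0.972802)/0.0274) = exp(-0.02757/0.0274)
f = exp(-1.0064) = 0.3655

0.366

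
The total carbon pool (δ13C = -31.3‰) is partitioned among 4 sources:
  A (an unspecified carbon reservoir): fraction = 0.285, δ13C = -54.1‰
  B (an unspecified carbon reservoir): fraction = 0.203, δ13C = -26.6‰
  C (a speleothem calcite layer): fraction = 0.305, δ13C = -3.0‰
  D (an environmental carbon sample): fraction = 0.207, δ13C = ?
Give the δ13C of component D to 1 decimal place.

-46.2‰

Isotope mass balance: δ_bulk = Σ fᵢ·δᵢ.
-31.3 = 0.285×(-54.1) + 0.203×(-26.6) + 0.305×(-3.0) + 0.207×δ_D
0.207·δ_D = -31.3 − (-21.733) = -9.567
δ_D = -9.567 / 0.207 = -46.22‰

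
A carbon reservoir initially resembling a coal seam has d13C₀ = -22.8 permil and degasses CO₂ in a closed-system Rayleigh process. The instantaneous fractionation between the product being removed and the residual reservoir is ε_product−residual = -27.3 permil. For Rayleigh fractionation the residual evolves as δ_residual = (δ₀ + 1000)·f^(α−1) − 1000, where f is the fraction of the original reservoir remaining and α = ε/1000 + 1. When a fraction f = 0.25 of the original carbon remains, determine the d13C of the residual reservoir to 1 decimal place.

14.9 permil

Rayleigh residual: δ_res = (δ₀ + 1000)·f^(α−1) − 1000
α = ε/1000 + 1 = 0.97270, so α − 1 = -0.02730
f^(α−1) = 0.25^(-0.02730) = 1.038571
δ_res = (-22.8 + 1000) × 1.038571 − 1000 = 1014.892 − 1000 = 14.89 permil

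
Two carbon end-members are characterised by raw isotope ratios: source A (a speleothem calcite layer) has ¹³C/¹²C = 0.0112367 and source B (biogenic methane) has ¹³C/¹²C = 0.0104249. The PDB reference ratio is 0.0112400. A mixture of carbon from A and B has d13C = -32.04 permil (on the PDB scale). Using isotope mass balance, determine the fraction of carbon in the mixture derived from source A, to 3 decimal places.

δ_A = (0.0112367/0.0112400 − 1)×1000 = (0.999706 − 1)×1000 = -0.294 permil
δ_B = (0.0104249/0.0112400 − 1)×1000 = (0.927482 − 1)×1000 = -72.518 permil
f_A = (δ_mix − δ_B)/(δ_A − δ_B) = (-32.04 − (-72.518))/(-0.294 − (-72.518))
f_A = 40.478 / 72.224 = 0.5604

0.560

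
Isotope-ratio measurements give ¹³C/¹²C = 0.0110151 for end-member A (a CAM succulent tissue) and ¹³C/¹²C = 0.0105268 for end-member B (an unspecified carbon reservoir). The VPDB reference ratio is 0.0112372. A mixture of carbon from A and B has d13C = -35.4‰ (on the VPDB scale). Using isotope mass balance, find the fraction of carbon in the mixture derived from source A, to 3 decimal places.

0.640

δ_A = (0.0110151/0.0112372 − 1)×1000 = (0.980235 − 1)×1000 = -19.765‰
δ_B = (0.0105268/0.0112372 − 1)×1000 = (0.936781 − 1)×1000 = -63.219‰
f_A = (δ_mix − δ_B)/(δ_A − δ_B) = (-35.4 − (-63.219))/(-19.765 − (-63.219))
f_A = 27.819 / 43.454 = 0.6402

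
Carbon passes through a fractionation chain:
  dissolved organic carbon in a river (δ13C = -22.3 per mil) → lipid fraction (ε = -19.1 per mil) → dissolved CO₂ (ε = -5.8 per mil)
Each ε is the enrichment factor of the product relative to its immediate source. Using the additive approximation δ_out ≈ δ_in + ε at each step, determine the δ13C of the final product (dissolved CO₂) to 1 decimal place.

step 1: δ ≈ -22.3 + (-19.1) = -41.4 per mil
step 2: δ ≈ -41.4 + (-5.8) = -47.2 per mil

-47.2 per mil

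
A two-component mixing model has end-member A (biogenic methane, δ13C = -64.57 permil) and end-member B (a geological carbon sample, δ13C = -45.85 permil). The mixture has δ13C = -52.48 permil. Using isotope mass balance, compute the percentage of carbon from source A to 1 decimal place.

δ_mix = f_A·δ_A + (1 − f_A)·δ_B  ⇒  f_A = (δ_mix − δ_B)/(δ_A − δ_B)
f_A = (-52.48 − (-45.85)) / (-64.57 − (-45.85))
f_A = -6.63 / -18.72 = 0.3542

35.4%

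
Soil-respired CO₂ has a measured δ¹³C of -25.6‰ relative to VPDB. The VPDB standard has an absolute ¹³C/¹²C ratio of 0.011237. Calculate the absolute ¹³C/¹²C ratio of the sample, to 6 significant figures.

R_sample = R_standard × (δ¹³C/1000 + 1)
R_sample = 0.011237 × (-25.6/1000 + 1) = 0.011237 × 0.974400
R_sample = 0.0109493

0.0109493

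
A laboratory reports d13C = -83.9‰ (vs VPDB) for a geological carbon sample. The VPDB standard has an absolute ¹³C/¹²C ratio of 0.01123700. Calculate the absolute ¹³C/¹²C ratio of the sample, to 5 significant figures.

0.010294

R_sample = R_standard × (d13C/1000 + 1)
R_sample = 0.01123700 × (-83.9/1000 + 1) = 0.01123700 × 0.916100
R_sample = 0.0102942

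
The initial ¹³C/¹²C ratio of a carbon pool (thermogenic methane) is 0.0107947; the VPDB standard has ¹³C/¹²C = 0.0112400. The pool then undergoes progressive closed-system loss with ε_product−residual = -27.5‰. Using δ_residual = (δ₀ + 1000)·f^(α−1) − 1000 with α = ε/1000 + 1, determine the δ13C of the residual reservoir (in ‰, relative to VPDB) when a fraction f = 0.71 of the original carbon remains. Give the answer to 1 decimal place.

δ₀ = (0.0107947/0.0112400 − 1)×1000 = (0.960383 − 1)×1000 = -39.617‰
α − 1 = ε/1000 = -0.0275
f^(α−1) = 0.71^(-0.0275) = 1.009463
δ_res = (-39.617 + 1000) × 1.009463 − 1000 = 969.471 − 1000 = -30.53‰

-30.5‰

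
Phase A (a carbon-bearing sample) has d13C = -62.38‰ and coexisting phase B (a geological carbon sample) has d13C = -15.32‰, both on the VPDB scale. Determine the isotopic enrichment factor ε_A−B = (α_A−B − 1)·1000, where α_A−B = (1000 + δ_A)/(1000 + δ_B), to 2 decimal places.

-47.79‰

α_A−B = (1000 + -62.38) / (1000 + -15.32) = 937.62 / 984.68 = 0.952208
ε_A−B = (0.952208 − 1) × 1000 = -47.792‰
(The approximation ε ≈ δ_A − δ_B would give -47.06‰.)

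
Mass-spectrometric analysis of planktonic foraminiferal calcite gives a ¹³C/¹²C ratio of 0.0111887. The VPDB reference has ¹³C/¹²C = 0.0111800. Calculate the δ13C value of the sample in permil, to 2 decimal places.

0.78 permil

δ13C = (R_sample / R_standard − 1) × 1000
R_sample / R_standard = 0.0111887 / 0.0111800 = 1.000778
δ13C = (1.000778 − 1) × 1000 = 0.778 permil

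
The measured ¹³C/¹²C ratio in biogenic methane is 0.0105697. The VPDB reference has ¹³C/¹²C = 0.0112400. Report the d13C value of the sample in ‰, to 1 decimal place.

-59.6‰

d13C = (R_sample / R_standard − 1) × 1000
R_sample / R_standard = 0.0105697 / 0.0112400 = 0.940365
d13C = (0.940365 − 1) × 1000 = -59.64‰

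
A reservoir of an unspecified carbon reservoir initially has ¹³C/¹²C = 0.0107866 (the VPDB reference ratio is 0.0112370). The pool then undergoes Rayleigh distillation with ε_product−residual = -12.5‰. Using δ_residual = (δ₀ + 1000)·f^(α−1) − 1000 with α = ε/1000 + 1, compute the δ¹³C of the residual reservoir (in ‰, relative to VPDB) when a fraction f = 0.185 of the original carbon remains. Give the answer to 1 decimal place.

δ₀ = (0.0107866/0.0112370 − 1)×1000 = (0.959918 − 1)×1000 = -40.082‰
α − 1 = ε/1000 = -0.0125
f^(α−1) = 0.185^(-0.0125) = 1.021317
δ_res = (-40.082 + 1000) × 1.021317 − 1000 = 980.380 − 1000 = -19.62‰

-19.6‰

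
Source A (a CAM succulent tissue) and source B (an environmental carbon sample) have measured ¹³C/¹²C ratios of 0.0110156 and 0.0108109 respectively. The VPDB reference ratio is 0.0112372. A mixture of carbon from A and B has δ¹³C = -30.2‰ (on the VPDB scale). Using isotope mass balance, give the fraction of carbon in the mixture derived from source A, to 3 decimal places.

0.425

δ_A = (0.0110156/0.0112372 − 1)×1000 = (0.980280 − 1)×1000 = -19.720‰
δ_B = (0.0108109/0.0112372 − 1)×1000 = (0.962064 − 1)×1000 = -37.936‰
f_A = (δ_mix − δ_B)/(δ_A − δ_B) = (-30.2 − (-37.936))/(-19.720 − (-37.936))
f_A = 7.736 / 18.216 = 0.4247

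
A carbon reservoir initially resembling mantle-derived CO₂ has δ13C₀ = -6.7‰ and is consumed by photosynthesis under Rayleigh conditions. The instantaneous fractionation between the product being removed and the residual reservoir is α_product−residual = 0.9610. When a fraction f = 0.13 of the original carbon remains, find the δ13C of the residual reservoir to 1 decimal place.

Rayleigh residual: δ_res = (δ₀ + 1000)·f^(α−1) − 1000
α − 1 = -0.03900
f^(α−1) = 0.13^(-0.03900) = 1.082820
δ_res = (-6.7 + 1000) × 1.082820 − 1000 = 1075.565 − 1000 = 75.56‰

75.6‰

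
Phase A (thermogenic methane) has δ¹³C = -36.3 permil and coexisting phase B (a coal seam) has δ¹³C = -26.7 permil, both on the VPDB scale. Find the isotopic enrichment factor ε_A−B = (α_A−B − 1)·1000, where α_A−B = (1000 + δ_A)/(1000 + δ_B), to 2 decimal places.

-9.86 permil

α_A−B = (1000 + -36.3) / (1000 + -26.7) = 963.7 / 973.3 = 0.990137
ε_A−B = (0.990137 − 1) × 1000 = -9.863 permil
(The approximation ε ≈ δ_A − δ_B would give -9.6 permil.)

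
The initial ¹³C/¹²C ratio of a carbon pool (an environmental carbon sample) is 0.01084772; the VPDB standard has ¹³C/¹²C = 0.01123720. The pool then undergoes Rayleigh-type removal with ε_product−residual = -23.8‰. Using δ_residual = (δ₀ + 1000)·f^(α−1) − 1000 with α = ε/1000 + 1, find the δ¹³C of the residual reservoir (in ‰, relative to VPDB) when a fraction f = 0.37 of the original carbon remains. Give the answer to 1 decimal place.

δ₀ = (0.01084772/0.01123720 − 1)×1000 = (0.965340 − 1)×1000 = -34.660‰
α − 1 = ε/1000 = -0.0238
f^(α−1) = 0.37^(-0.0238) = 1.023945
δ_res = (-34.660 + 1000) × 1.023945 − 1000 = 988.456 − 1000 = -11.54‰

-11.5‰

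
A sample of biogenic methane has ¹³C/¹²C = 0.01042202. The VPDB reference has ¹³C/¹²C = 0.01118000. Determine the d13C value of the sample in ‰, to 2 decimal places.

-67.80‰

d13C = (R_sample / R_standard − 1) × 1000
R_sample / R_standard = 0.01042202 / 0.01118000 = 0.932202
d13C = (0.932202 − 1) × 1000 = -67.798‰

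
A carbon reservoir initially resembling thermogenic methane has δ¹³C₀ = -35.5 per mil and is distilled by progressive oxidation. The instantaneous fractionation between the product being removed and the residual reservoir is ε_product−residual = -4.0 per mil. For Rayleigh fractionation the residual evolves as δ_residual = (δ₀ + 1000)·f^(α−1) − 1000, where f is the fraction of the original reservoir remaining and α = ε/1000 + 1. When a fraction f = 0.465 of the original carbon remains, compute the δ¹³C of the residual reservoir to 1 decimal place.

-32.5 per mil

Rayleigh residual: δ_res = (δ₀ + 1000)·f^(α−1) − 1000
α = ε/1000 + 1 = 0.99600, so α − 1 = -0.00400
f^(α−1) = 0.465^(-0.00400) = 1.003068
δ_res = (-35.5 + 1000) × 1.003068 − 1000 = 967.459 − 1000 = -32.54 per mil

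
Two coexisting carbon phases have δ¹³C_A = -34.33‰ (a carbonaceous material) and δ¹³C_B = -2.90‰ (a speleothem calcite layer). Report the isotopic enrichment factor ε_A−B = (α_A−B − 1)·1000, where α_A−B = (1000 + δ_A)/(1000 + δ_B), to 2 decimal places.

α_A−B = (1000 + -34.33) / (1000 + -2.90) = 965.67 / 997.10 = 0.968479
ε_A−B = (0.968479 − 1) × 1000 = -31.521‰
(The approximation ε ≈ δ_A − δ_B would give -31.43‰.)

-31.52‰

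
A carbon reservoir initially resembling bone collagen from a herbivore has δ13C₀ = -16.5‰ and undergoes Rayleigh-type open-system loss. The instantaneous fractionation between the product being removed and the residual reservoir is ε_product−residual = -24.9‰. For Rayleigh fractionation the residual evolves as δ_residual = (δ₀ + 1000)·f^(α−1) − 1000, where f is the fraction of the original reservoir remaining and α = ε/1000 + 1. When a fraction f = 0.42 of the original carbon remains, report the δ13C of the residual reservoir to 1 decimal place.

Rayleigh residual: δ_res = (δ₀ + 1000)·f^(α−1) − 1000
α = ε/1000 + 1 = 0.97510, so α − 1 = -0.02490
f^(α−1) = 0.42^(-0.02490) = 1.021836
δ_res = (-16.5 + 1000) × 1.021836 − 1000 = 1004.975 − 1000 = 4.98‰

5.0‰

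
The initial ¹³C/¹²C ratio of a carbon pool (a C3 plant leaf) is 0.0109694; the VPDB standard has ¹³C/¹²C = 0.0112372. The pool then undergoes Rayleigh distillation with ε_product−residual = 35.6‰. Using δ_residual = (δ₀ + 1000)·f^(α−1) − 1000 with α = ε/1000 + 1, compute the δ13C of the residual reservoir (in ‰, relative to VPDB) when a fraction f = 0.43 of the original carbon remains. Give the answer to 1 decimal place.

δ₀ = (0.0109694/0.0112372 − 1)×1000 = (0.976168 − 1)×1000 = -23.832‰
α − 1 = ε/1000 = 0.0356
f^(α−1) = 0.43^(0.0356) = 0.970402
δ_res = (-23.832 + 1000) × 0.970402 − 1000 = 947.275 − 1000 = -52.72‰

-52.7‰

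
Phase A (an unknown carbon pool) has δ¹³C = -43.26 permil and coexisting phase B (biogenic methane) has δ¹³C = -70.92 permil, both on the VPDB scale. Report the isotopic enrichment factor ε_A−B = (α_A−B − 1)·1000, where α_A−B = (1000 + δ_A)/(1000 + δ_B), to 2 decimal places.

29.77 permil

α_A−B = (1000 + -43.26) / (1000 + -70.92) = 956.74 / 929.08 = 1.029771
ε_A−B = (1.029771 − 1) × 1000 = 29.771 permil
(The approximation ε ≈ δ_A − δ_B would give 27.66 permil.)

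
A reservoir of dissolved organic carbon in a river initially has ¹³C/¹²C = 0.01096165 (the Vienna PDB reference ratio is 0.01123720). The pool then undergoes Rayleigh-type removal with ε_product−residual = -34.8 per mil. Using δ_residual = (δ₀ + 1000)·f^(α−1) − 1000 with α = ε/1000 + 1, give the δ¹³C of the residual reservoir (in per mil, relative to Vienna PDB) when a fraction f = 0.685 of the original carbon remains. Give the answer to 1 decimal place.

δ₀ = (0.01096165/0.01123720 − 1)×1000 = (0.975479 − 1)×1000 = -24.521 per mil
α − 1 = ε/1000 = -0.0348
f^(α−1) = 0.685^(-0.0348) = 1.013253
δ_res = (-24.521 + 1000) × 1.013253 − 1000 = 988.407 − 1000 = -11.59 per mil

-11.6 per mil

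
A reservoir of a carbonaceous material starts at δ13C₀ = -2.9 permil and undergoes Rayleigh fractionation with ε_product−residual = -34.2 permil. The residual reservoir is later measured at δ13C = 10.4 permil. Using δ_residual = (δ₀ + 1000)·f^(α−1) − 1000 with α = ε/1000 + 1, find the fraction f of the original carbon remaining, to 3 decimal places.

0.679

α − 1 = ε/1000 = -0.0342
(δ_res + 1000)/(δ₀ + 1000) = (10.4 + 1000)/(-2.9 + 1000) = 1010.4/997.1 = 1.013339
f = 1.013339^(1/-0.0342) = exp(ln(1.013339)/-0.0342) = exp(0.01325/-0.0342)
f = exp(-0.3874) = 0.6788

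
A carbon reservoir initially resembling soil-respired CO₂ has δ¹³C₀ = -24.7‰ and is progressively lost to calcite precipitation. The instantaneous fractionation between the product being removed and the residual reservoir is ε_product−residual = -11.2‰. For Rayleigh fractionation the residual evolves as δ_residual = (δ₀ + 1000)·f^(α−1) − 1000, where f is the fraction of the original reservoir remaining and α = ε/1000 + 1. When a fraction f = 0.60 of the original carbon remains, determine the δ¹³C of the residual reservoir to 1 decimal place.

Rayleigh residual: δ_res = (δ₀ + 1000)·f^(α−1) − 1000
α = ε/1000 + 1 = 0.98880, so α − 1 = -0.01120
f^(α−1) = 0.60^(-0.01120) = 1.005738
δ_res = (-24.7 + 1000) × 1.005738 − 1000 = 980.896 − 1000 = -19.10‰

-19.1‰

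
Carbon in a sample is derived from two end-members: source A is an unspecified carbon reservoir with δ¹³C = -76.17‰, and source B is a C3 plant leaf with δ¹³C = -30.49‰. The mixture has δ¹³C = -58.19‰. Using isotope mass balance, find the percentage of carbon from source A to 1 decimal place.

60.6%

δ_mix = f_A·δ_A + (1 − f_A)·δ_B  ⇒  f_A = (δ_mix − δ_B)/(δ_A − δ_B)
f_A = (-58.19 − (-30.49)) / (-76.17 − (-30.49))
f_A = -27.70 / -45.68 = 0.6064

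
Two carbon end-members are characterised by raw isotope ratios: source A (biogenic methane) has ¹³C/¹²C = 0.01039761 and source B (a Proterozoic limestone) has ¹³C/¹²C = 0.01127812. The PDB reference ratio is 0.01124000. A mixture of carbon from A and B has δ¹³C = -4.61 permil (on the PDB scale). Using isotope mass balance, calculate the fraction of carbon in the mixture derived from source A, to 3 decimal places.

0.102

δ_A = (0.01039761/0.01124000 − 1)×1000 = (0.925054 − 1)×1000 = -74.946 permil
δ_B = (0.01127812/0.01124000 − 1)×1000 = (1.003391 − 1)×1000 = 3.391 permil
f_A = (δ_mix − δ_B)/(δ_A − δ_B) = (-4.61 − (3.391))/(-74.946 − (3.391))
f_A = -8.001 / -78.337 = 0.1021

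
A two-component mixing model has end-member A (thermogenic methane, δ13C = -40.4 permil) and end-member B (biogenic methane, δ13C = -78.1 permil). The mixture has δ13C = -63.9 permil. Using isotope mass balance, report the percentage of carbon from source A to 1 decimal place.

δ_mix = f_A·δ_A + (1 − f_A)·δ_B  ⇒  f_A = (δ_mix − δ_B)/(δ_A − δ_B)
f_A = (-63.9 − (-78.1)) / (-40.4 − (-78.1))
f_A = 14.2 / 37.7 = 0.3767

37.7%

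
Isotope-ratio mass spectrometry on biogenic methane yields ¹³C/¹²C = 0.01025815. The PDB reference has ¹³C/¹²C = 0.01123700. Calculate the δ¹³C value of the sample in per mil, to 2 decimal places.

δ¹³C = (R_sample / R_standard − 1) × 1000
R_sample / R_standard = 0.01025815 / 0.01123700 = 0.912890
δ¹³C = (0.912890 − 1) × 1000 = -87.110 per mil

-87.11 per mil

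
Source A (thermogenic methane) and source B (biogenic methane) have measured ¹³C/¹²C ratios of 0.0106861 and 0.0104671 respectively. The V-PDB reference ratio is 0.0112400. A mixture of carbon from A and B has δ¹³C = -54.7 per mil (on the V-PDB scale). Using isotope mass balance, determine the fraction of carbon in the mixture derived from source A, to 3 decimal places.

0.722

δ_A = (0.0106861/0.0112400 − 1)×1000 = (0.950721 − 1)×1000 = -49.279 per mil
δ_B = (0.0104671/0.0112400 − 1)×1000 = (0.931237 − 1)×1000 = -68.763 per mil
f_A = (δ_mix − δ_B)/(δ_A − δ_B) = (-54.7 − (-68.763))/(-49.279 − (-68.763))
f_A = 14.063 / 19.484 = 0.7218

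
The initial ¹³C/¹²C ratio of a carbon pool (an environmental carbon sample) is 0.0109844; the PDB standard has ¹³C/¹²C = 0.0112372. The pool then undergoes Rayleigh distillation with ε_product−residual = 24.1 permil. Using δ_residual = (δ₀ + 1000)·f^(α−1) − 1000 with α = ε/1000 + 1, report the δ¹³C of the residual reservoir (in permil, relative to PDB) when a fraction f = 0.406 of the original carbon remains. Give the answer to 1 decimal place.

-43.5 permil

δ₀ = (0.0109844/0.0112372 − 1)×1000 = (0.977503 − 1)×1000 = -22.497 permil
α − 1 = ε/1000 = 0.0241
f^(α−1) = 0.406^(0.0241) = 0.978510
δ_res = (-22.497 + 1000) × 0.978510 − 1000 = 956.497 − 1000 = -43.50 permil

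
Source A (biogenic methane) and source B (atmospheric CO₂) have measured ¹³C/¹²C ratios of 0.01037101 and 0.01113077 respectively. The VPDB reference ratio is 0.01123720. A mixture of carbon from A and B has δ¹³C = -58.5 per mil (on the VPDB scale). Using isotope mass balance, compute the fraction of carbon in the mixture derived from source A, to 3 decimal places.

δ_A = (0.01037101/0.01123720 − 1)×1000 = (0.922918 − 1)×1000 = -77.082 per mil
δ_B = (0.01113077/0.01123720 − 1)×1000 = (0.990529 − 1)×1000 = -9.471 per mil
f_A = (δ_mix − δ_B)/(δ_A − δ_B) = (-58.5 − (-9.471))/(-77.082 − (-9.471))
f_A = -49.029 / -67.611 = 0.7252

0.725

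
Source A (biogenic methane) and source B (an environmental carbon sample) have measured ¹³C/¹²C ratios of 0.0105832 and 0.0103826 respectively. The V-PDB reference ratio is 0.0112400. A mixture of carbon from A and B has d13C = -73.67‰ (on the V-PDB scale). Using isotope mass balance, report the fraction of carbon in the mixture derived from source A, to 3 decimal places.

δ_A = (0.0105832/0.0112400 − 1)×1000 = (0.941566 − 1)×1000 = -58.434‰
δ_B = (0.0103826/0.0112400 − 1)×1000 = (0.923719 − 1)×1000 = -76.281‰
f_A = (δ_mix − δ_B)/(δ_A − δ_B) = (-73.67 − (-76.281))/(-58.434 − (-76.281))
f_A = 2.611 / 17.847 = 0.1463

0.146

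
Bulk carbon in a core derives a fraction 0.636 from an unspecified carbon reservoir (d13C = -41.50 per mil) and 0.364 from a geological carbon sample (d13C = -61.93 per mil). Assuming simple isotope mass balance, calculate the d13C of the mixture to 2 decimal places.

δ_mix = f_A·δ_A + f_B·δ_B
δ_mix = 0.636 × (-41.50) + 0.364 × (-61.93)
δ_mix = -26.394 + -22.543 = -48.937 per mil

-48.94 per mil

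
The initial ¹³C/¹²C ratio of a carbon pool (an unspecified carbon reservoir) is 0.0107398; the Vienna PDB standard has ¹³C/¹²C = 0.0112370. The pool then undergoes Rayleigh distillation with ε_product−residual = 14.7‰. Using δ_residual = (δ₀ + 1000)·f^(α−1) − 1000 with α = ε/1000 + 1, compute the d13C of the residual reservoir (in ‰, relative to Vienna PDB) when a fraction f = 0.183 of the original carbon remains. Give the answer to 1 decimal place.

-67.8‰

δ₀ = (0.0107398/0.0112370 − 1)×1000 = (0.955753 − 1)×1000 = -44.247‰
α − 1 = ε/1000 = 0.0147
f^(α−1) = 0.183^(0.0147) = 0.975344
δ_res = (-44.247 + 1000) × 0.975344 − 1000 = 932.189 − 1000 = -67.81‰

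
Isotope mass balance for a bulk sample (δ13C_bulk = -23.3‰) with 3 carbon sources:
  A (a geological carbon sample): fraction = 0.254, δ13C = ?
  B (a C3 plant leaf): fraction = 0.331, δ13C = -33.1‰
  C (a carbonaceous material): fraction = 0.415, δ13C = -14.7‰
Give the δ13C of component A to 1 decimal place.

Isotope mass balance: δ_bulk = Σ fᵢ·δᵢ.
-23.3 = 0.254×δ_A + 0.331×(-33.1) + 0.415×(-14.7)
0.254·δ_A = -23.3 − (-17.057) = -6.243
δ_A = -6.243 / 0.254 = -24.58‰

-24.6‰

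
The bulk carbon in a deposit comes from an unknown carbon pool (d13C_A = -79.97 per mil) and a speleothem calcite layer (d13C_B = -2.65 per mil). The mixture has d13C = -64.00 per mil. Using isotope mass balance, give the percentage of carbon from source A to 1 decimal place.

δ_mix = f_A·δ_A + (1 − f_A)·δ_B  ⇒  f_A = (δ_mix − δ_B)/(δ_A − δ_B)
f_A = (-64.00 − (-2.65)) / (-79.97 − (-2.65))
f_A = -61.35 / -77.32 = 0.7935

79.3%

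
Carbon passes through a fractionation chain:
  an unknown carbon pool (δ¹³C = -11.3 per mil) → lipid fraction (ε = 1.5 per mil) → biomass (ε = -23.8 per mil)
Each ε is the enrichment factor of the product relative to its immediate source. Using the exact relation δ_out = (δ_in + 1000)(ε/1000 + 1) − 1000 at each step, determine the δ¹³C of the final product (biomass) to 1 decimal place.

-33.4 per mil

step 1: δ = (-11.30 + 1000)·(1.5/1000 + 1) − 1000 = -9.82 per mil
step 2: δ = (-9.82 + 1000)·(-23.8/1000 + 1) − 1000 = -33.38 per mil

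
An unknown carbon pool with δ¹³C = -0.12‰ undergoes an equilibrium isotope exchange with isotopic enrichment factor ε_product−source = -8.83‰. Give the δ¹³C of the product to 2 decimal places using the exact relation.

-8.95‰

To first order, δ_product ≈ δ_source + ε = -8.95‰.
Exactly, δ_product = (δ_source + 1000)·(ε/1000 + 1) − 1000.
δ_product = (-0.12 + 1000) × (-8.83/1000 + 1) − 1000
δ_product = -8.949‰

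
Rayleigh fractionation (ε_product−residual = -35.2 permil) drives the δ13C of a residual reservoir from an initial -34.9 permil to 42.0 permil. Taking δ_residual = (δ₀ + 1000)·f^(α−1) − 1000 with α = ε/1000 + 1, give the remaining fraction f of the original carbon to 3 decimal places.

α − 1 = ε/1000 = -0.0352
(δ_res + 1000)/(δ₀ + 1000) = (42.0 + 1000)/(-34.9 + 1000) = 1042.0/965.1 = 1.079681
f = 1.079681^(1/-0.0352) = exp(ln(1.079681)/-0.0352) = exp(0.07667/-0.0352)
f = exp(-2.1780) = 0.1133

0.113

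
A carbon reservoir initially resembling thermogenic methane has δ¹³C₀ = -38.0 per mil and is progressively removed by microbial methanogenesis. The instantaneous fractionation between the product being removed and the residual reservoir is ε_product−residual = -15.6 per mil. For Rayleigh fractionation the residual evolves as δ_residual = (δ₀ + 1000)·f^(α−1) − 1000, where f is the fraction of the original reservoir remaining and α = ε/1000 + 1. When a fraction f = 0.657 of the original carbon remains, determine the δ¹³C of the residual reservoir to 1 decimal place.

Rayleigh residual: δ_res = (δ₀ + 1000)·f^(α−1) − 1000
α = ε/1000 + 1 = 0.98440, so α − 1 = -0.01560
f^(α−1) = 0.657^(-0.01560) = 1.006575
δ_res = (-38.0 + 1000) × 1.006575 − 1000 = 968.325 − 1000 = -31.68 per mil

-31.7 per mil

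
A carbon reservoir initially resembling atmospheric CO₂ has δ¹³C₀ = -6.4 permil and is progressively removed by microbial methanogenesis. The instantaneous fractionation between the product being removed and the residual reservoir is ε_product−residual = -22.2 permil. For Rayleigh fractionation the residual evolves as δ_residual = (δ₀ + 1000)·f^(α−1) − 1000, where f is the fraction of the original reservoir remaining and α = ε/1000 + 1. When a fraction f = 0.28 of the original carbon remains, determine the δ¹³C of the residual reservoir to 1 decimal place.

22.1 permil

Rayleigh residual: δ_res = (δ₀ + 1000)·f^(α−1) − 1000
α = ε/1000 + 1 = 0.97780, so α − 1 = -0.02220
f^(α−1) = 0.28^(-0.02220) = 1.028663
δ_res = (-6.4 + 1000) × 1.028663 − 1000 = 1022.079 − 1000 = 22.08 permil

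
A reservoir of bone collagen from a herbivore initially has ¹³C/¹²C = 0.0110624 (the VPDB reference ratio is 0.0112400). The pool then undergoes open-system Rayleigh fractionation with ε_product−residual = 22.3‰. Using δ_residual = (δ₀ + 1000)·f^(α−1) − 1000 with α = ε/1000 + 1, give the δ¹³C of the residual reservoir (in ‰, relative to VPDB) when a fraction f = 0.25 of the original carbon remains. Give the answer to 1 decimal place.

δ₀ = (0.0110624/0.0112400 − 1)×1000 = (0.984199 − 1)×1000 = -15.801‰
α − 1 = ε/1000 = 0.0223
f^(α−1) = 0.25^(0.0223) = 0.969559
δ_res = (-15.801 + 1000) × 0.969559 − 1000 = 954.239 − 1000 = -45.76‰

-45.8‰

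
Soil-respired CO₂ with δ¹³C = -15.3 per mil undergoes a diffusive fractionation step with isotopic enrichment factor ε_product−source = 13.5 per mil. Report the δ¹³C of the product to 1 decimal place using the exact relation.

-2.0 per mil

Exactly, δ_product = (δ_source + 1000)·(ε/1000 + 1) − 1000.
δ_product = (-15.3 + 1000) × (13.5/1000 + 1) − 1000
δ_product = -2.01 per mil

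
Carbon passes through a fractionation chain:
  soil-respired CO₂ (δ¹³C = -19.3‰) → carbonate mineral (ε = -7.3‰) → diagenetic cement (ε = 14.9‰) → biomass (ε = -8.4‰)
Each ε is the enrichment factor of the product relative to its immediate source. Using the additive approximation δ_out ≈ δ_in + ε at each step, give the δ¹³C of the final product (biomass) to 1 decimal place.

-20.1‰

step 1: δ ≈ -19.3 + (-7.3) = -26.6‰
step 2: δ ≈ -26.6 + (14.9) = -11.7‰
step 3: δ ≈ -11.7 + (-8.4) = -20.1‰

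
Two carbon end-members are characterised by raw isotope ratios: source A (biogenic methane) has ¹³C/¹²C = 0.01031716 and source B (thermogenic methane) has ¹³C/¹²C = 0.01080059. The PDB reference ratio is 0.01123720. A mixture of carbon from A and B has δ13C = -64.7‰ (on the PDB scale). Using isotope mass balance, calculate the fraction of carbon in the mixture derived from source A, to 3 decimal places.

δ_A = (0.01031716/0.01123720 − 1)×1000 = (0.918126 − 1)×1000 = -81.874‰
δ_B = (0.01080059/0.01123720 − 1)×1000 = (0.961146 − 1)×1000 = -38.854‰
f_A = (δ_mix − δ_B)/(δ_A − δ_B) = (-64.7 − (-38.854))/(-81.874 − (-38.854))
f_A = -25.846 / -43.021 = 0.6008

0.601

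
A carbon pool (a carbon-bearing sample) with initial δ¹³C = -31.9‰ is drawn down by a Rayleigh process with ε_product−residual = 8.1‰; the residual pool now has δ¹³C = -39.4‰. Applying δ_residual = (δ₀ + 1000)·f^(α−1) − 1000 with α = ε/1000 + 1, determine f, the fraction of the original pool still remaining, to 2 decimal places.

α − 1 = ε/1000 = 0.0081
(δ_res + 1000)/(δ₀ + 1000) = (-39.4 + 1000)/(-31.9 + 1000) = 960.6/968.1 = 0.992253
f = 0.992253^(1/0.0081) = exp(ln(0.992253)/0.0081) = exp(-0.00778/0.0081)
f = exp(-0.9602) = 0.3828

0.38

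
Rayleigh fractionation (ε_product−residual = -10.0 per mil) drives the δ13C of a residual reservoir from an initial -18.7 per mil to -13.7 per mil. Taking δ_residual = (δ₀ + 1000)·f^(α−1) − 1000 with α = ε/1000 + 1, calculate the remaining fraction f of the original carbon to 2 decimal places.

α − 1 = ε/1000 = -0.0100
(δ_res + 1000)/(δ₀ + 1000) = (-13.7 + 1000)/(-18.7 + 1000) = 986.3/981.3 = 1.005095
f = 1.005095^(1/-0.0100) = exp(ln(1.005095)/-0.0100) = exp(0.00508/-0.0100)
f = exp(-0.5082) = 0.6016

0.60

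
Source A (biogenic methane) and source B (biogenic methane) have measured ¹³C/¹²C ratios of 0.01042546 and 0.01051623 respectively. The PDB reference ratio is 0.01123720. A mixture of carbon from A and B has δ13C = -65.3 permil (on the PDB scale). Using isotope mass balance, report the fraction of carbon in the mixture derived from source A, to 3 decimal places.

δ_A = (0.01042546/0.01123720 − 1)×1000 = (0.927763 − 1)×1000 = -72.237 permil
δ_B = (0.01051623/0.01123720 − 1)×1000 = (0.935841 − 1)×1000 = -64.159 permil
f_A = (δ_mix − δ_B)/(δ_A − δ_B) = (-65.3 − (-64.159))/(-72.237 − (-64.159))
f_A = -1.141 / -8.078 = 0.1412

0.141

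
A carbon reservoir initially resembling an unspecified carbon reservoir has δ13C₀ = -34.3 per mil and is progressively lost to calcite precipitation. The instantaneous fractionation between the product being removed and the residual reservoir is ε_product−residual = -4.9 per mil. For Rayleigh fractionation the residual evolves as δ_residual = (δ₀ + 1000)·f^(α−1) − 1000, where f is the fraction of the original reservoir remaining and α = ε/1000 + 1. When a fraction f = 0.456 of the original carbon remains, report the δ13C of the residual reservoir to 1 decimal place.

-30.6 per mil

Rayleigh residual: δ_res = (δ₀ + 1000)·f^(α−1) − 1000
α = ε/1000 + 1 = 0.99510, so α − 1 = -0.00490
f^(α−1) = 0.456^(-0.00490) = 1.003855
δ_res = (-34.3 + 1000) × 1.003855 − 1000 = 969.423 − 1000 = -30.58 per mil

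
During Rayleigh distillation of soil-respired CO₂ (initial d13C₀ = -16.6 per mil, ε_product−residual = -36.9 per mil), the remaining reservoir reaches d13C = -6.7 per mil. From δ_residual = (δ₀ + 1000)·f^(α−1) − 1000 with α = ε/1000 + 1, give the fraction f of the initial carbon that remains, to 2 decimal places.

0.76

α − 1 = ε/1000 = -0.0369
(δ_res + 1000)/(δ₀ + 1000) = (-6.7 + 1000)/(-16.6 + 1000) = 993.3/983.4 = 1.010067
f = 1.010067^(1/-0.0369) = exp(ln(1.010067)/-0.0369) = exp(0.01002/-0.0369)
f = exp(-0.2715) = 0.7623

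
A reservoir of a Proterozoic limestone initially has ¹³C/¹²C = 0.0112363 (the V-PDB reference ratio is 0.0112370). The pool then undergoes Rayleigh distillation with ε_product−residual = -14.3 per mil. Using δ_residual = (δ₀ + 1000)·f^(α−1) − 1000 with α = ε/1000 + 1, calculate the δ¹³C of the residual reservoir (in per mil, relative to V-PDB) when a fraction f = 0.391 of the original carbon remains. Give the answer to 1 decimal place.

δ₀ = (0.0112363/0.0112370 − 1)×1000 = (0.999938 − 1)×1000 = -0.062 per mil
α − 1 = ε/1000 = -0.0143
f^(α−1) = 0.391^(-0.0143) = 1.013519
δ_res = (-0.062 + 1000) × 1.013519 − 1000 = 1013.456 − 1000 = 13.46 per mil

13.5 per mil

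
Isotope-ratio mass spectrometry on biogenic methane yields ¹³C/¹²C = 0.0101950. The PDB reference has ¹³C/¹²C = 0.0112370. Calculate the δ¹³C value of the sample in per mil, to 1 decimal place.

δ¹³C = (R_sample / R_standard − 1) × 1000
R_sample / R_standard = 0.0101950 / 0.0112370 = 0.907271
δ¹³C = (0.907271 − 1) × 1000 = -92.73 per mil

-92.7 per mil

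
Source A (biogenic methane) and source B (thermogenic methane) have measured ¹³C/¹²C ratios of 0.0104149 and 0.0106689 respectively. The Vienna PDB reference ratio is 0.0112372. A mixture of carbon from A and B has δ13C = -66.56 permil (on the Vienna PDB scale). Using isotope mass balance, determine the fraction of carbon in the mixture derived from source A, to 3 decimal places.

0.707

δ_A = (0.0104149/0.0112372 − 1)×1000 = (0.926823 − 1)×1000 = -73.177 permil
δ_B = (0.0106689/0.0112372 − 1)×1000 = (0.949427 − 1)×1000 = -50.573 permil
f_A = (δ_mix − δ_B)/(δ_A − δ_B) = (-66.56 − (-50.573))/(-73.177 − (-50.573))
f_A = -15.987 / -22.603 = 0.7073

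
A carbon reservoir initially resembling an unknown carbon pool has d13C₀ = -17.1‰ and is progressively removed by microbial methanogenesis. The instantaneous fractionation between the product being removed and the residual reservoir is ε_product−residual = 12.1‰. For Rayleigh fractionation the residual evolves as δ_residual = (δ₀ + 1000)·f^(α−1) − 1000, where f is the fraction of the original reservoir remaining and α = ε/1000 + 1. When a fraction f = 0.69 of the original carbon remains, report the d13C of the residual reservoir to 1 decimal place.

Rayleigh residual: δ_res = (δ₀ + 1000)·f^(α−1) − 1000
α = ε/1000 + 1 = 1.01210, so α − 1 = 0.01210
f^(α−1) = 0.69^(0.01210) = 0.995520
δ_res = (-17.1 + 1000) × 0.995520 − 1000 = 978.497 − 1000 = -21.50‰

-21.5‰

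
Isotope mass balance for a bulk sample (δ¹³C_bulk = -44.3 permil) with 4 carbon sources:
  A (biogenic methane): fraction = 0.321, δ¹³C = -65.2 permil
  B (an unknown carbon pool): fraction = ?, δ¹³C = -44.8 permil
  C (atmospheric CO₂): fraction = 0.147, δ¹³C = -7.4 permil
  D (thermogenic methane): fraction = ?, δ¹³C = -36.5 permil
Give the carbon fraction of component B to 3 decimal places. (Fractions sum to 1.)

0.345

Let f_B and f_D be the unknown fractions; fractions sum to 1 so f_B + f_D = 0.532.
Mass balance: Σ fᵢ·δᵢ = δ_bulk ⇒ f_B·(-44.8) + f_D·(-36.5) = -44.3 − (-22.017) = -22.283
Substitute f_D = 0.532 − f_B:
f_B·(-44.8 − -36.5) = -22.283 − 0.532×(-36.5) = -2.865
f_B = -2.865 / -8.3 = 0.3452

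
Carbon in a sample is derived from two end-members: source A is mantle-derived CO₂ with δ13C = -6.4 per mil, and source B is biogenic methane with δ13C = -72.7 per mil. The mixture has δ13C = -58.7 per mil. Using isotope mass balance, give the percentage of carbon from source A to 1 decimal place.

21.1%

δ_mix = f_A·δ_A + (1 − f_A)·δ_B  ⇒  f_A = (δ_mix − δ_B)/(δ_A − δ_B)
f_A = (-58.7 − (-72.7)) / (-6.4 − (-72.7))
f_A = 14.0 / 66.3 = 0.2112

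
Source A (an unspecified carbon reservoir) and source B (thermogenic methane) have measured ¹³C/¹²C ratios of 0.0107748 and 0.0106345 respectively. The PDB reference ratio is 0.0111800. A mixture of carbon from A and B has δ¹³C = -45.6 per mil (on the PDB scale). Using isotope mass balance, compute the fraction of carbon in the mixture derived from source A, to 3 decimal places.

δ_A = (0.0107748/0.0111800 − 1)×1000 = (0.963757 − 1)×1000 = -36.243 per mil
δ_B = (0.0106345/0.0111800 − 1)×1000 = (0.951208 − 1)×1000 = -48.792 per mil
f_A = (δ_mix − δ_B)/(δ_A − δ_B) = (-45.6 − (-48.792))/(-36.243 − (-48.792))
f_A = 3.192 / 12.549 = 0.2544

0.254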